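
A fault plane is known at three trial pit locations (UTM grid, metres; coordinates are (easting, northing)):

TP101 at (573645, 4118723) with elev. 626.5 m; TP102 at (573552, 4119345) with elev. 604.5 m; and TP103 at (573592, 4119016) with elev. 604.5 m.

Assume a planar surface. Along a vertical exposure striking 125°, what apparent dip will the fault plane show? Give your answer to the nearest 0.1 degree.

43.5°

Two edge vectors: TP101→TP102 = (-93, 622, -22), TP101→TP103 = (-53, 293, -22).
Normal n = (TP101→TP102) × (TP101→TP103) = (-7238, -880, 5717).
So ∂z/∂E = −n_x/n_z = 1.26605 and ∂z/∂N = −n_y/n_z = 0.15393.
Unit vector along 125° is (sin 125°, cos 125°) = (0.8192, -0.5736).
Slope in that direction = a·(0.8192) + b·(-0.5736) = 0.94880.
Apparent dip = arctan|0.94880| = 43.5° (true dip is 51.9°, so apparent ≤ true as expected).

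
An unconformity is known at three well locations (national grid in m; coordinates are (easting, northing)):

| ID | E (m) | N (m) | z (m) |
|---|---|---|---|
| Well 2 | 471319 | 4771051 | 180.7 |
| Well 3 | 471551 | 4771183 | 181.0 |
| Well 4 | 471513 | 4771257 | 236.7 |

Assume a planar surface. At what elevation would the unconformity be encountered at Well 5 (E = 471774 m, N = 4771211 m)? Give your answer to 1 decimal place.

123.6 m

Let the plane be z = a·E + b·N + c.
Well 3−Well 2: 232a + 132b = 0.3;  Well 4−Well 2: 194a + 206b = 56.
Solving gives a = −0.330427335, b = 0.583023801.
Then c = 180.7 − a·471319 − b·4771051 = −2625718.91.
At (471774, 4771211): z = −155887.0 + 2781729.6 − 2625718.91 = 123.6 m.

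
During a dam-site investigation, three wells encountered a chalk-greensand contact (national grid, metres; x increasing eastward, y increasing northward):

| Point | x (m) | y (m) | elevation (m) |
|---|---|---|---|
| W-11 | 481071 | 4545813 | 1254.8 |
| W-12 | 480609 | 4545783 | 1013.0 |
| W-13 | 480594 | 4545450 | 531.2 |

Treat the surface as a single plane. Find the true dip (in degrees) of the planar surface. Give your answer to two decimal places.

Two edge vectors: W-11→W-12 = (-462, -30, -241.8), W-11→W-13 = (-477, -363, -723.6).
Normal n = (W-11→W-12) × (W-11→W-13) = (-66065.4, -218964.6, 153396).
So ∂z/∂x = −n_x/n_z = 0.43069 and ∂z/∂y = −n_y/n_z = 1.42745.
Gradient magnitude |∇z| = √(a² + b²) = √(0.18549 + 2.03760) = 1.49100.
True dip = arctan(1.49100) = 56.15°, dipping toward SSW (azimuth ≈ 197°).

56.15°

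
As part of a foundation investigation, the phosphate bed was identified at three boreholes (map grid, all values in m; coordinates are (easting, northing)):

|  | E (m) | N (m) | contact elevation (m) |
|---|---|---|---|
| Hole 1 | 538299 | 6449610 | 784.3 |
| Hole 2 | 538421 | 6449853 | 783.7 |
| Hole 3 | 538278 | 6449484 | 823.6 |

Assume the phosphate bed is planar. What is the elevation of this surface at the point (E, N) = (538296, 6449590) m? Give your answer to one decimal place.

790.8 m

Let the plane be z = a·E + b·N + c.
Hole 2−Hole 1: 122a + 243b = −0.6;  Hole 3−Hole 1: −21a − 126b = 39.3.
Solving gives a = 0.922611744, b = −0.465673386.
Then c = 784.3 − a·538299 − b·6449610 = 2507555.05.
At (538296, 6449590): z = 496638.2 − 3003402.4 + 2507555.05 = 790.8 m.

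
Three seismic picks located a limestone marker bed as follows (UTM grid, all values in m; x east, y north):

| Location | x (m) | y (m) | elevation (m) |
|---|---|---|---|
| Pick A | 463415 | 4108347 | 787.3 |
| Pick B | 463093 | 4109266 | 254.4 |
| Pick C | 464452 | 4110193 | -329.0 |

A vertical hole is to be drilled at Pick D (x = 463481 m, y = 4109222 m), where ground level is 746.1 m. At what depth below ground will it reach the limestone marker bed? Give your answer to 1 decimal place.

Let the plane be z = a·x + b·y + c.
Pick B−Pick A: −322a + 919b = −532.9;  Pick C−Pick A: 1037a + 1846b = −1116.3.
Solving gives a = −0.027236585, b = −0.589412601.
Then c = 787.3 − a·463415 − b·4108347 = 2434920.63.
At (463481, 4109222): z_contact = −12623.64 − 2422027.23 + 2434920.63 = 269.77 m.
Depth below ground = 746.1 − 269.77 = 476.3 m.

476.3 m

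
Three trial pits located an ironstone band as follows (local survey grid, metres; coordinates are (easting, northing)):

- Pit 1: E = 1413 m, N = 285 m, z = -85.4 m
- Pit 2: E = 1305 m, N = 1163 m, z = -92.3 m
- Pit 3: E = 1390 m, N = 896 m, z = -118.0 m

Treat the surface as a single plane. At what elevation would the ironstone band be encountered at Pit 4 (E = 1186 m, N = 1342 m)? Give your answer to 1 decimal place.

-42.0 m

Two edge vectors: Pit 1→Pit 2 = (-108, 878, -6.9), Pit 1→Pit 3 = (-23, 611, -32.6).
Normal n = (Pit 1→Pit 2) × (Pit 1→Pit 3) = (-24406.9, -3362.1, -45794).
So ∂z/∂E = −n_x/n_z = −0.532972 and ∂z/∂N = −n_y/n_z = −0.073418.
Intercept c from Pit 1: -85.4 + 753.09 + 20.92 = 688.61.
At (1186, 1342): z = −632.1 − 98.5 + 688.61 = -42.0 m.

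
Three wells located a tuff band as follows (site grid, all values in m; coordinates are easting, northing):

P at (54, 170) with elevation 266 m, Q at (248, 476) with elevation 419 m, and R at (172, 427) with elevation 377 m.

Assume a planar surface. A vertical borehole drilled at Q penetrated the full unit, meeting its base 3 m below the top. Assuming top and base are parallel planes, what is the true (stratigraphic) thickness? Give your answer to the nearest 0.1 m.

2.7 m

Two edge vectors: P→Q = (194, 306, 153), P→R = (118, 257, 111).
Normal n = (P→Q) × (P→R) = (-5355, -3480, 13750).
So ∂z/∂easting = −n_x/n_z = 0.38945 and ∂z/∂northing = −n_y/n_z = 0.25309.
|∇z| = √(a²+b²) = 0.46447, so dip δ = arctan(0.46447) = 24.91°.
True thickness = vertical thickness × cos δ = 3 × cos 24.91° = 2.7 m.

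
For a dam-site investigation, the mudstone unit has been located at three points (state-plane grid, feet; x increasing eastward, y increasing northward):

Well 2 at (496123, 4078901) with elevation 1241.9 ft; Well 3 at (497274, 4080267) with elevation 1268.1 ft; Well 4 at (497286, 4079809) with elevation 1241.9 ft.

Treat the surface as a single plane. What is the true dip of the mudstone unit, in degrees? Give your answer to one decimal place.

Let the plane be z = a·x + b·y + c.
Well 3−Well 2: 1151a + 1366b = 26.2;  Well 4−Well 2: 1163a + 908b = 0.
Solving gives a = −0.04377, b = 0.05606.
Gradient magnitude |∇z| = √(a² + b²) = √(0.00192 + 0.00314) = 0.07112.
True dip = arctan(0.07112) = 4.1°, dipping toward SE (azimuth ≈ 142°).

4.1°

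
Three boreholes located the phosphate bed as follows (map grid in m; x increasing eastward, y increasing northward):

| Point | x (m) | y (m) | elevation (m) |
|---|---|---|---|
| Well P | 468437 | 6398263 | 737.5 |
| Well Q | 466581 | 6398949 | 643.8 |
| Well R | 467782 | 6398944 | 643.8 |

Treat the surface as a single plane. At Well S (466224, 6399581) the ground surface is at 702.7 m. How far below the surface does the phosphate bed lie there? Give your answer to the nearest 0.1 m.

146.0 m

Two edge vectors: Well P→Well Q = (-1856, 686, -93.7), Well P→Well R = (-655, 681, -93.7).
Normal n = (Well P→Well Q) × (Well P→Well R) = (-468.5, -112533.7, -814606).
So ∂z/∂x = −n_x/n_z = −0.000575125 and ∂z/∂y = −n_y/n_z = −0.138144944.
Intercept c from Well P: 737.5 + 269.41 + 883887.68 = 884894.59.
At (466224, 6399581): z_contact = −268.14 − 884069.76 + 884894.59 = 556.70 m.
Depth below ground = 702.7 − 556.70 = 146.0 m.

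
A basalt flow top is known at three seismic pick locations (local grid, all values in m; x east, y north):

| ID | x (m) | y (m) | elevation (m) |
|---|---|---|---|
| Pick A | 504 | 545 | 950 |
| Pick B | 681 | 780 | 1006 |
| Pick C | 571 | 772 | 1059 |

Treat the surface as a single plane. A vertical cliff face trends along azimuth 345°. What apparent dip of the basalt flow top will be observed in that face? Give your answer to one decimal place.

36.9°

Two edge vectors: Pick A→Pick B = (177, 235, 56), Pick A→Pick C = (67, 227, 109).
Normal n = (Pick A→Pick B) × (Pick A→Pick C) = (12903, -15541, 24434).
So ∂z/∂x = −n_x/n_z = −0.52808 and ∂z/∂y = −n_y/n_z = 0.63604.
Unit vector along 345° is (sin 345°, cos 345°) = (-0.2588, 0.9659).
Slope in that direction = a·(-0.2588) + b·(0.9659) = 0.75104.
Apparent dip = arctan|0.75104| = 36.9° (true dip is 39.6°, so apparent ≤ true as expected).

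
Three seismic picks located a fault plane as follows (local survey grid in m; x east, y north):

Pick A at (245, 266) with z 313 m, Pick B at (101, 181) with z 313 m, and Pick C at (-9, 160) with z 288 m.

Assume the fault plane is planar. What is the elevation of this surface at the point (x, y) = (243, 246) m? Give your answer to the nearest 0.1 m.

Let the plane be z = a·x + b·y + c.
Pick B−Pick A: −144a − 85b = 0;  Pick C−Pick A: −254a − 106b = −25.
Solving gives a = 0.33592, b = −0.56908.
Then c = 313 − a·245 − b·266 = 382.08.
At (243, 246): z = 81.6 − 140.0 + 382.08 = 323.7 m.

323.7 m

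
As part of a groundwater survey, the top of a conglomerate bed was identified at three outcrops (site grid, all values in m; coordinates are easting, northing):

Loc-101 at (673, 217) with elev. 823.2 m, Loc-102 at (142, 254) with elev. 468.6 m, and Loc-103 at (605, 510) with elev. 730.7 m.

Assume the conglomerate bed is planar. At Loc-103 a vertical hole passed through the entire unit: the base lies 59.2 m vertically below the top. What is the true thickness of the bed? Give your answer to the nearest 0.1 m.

49.0 m

Let the plane be z = a·easting + b·northing + c.
Loc-102−Loc-101: −531a + 37b = −354.6;  Loc-103−Loc-101: −68a + 293b = −92.5.
Solving gives a = 0.65641, b = −0.16336.
|∇z| = √(a²+b²) = 0.67644, so dip δ = arctan(0.67644) = 34.08°.
True thickness = vertical thickness × cos δ = 59.2 × cos 34.08° = 49.0 m.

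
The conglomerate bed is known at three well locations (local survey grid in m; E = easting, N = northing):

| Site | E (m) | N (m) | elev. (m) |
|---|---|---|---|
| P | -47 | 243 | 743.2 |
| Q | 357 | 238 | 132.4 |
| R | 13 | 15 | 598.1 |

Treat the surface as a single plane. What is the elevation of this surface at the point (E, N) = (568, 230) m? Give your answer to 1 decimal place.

-187.9 m

Let the plane be z = a·E + b·N + c.
Q−P: 404a − 5b = −610.8;  R−P: 60a − 228b = −145.1.
Solving gives a = −1.50892, b = 0.23932.
Then c = 743.2 − a·-47 − b·243 = 614.13.
At (568, 230): z = −857.1 + 55.0 + 614.13 = -187.9 m.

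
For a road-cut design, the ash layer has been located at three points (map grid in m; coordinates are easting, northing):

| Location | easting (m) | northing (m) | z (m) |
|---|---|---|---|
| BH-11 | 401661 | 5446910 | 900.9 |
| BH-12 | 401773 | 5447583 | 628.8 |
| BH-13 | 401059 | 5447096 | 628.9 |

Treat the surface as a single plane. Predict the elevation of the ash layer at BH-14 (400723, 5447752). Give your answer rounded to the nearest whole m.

Let the plane be z = a·easting + b·northing + c.
BH-12−BH-11: 112a + 673b = −272.1;  BH-13−BH-11: −602a + 186b = −272.
Solving gives a = 0.31092075, b = −0.45605219.
Then c = 900.9 − a·401661 − b·5446910 = 2360091.40.
At (400723, 5447752): z = 124593.1 − 2484459.2 + 2360091.40 = 225.3 m.

225 m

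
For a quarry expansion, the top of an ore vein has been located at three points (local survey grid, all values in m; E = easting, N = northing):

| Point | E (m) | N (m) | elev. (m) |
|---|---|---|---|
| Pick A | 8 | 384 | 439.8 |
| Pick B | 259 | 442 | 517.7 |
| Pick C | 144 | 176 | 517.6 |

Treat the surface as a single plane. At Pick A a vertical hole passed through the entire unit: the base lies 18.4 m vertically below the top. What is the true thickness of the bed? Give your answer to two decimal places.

17.23 m

Let the plane be z = a·E + b·N + c.
Pick B−Pick A: 251a + 58b = 77.9;  Pick C−Pick A: 136a − 208b = 77.8.
Solving gives a = 0.34471, b = −0.14865.
|∇z| = √(a²+b²) = 0.37539, so dip δ = arctan(0.37539) = 20.58°.
True thickness = vertical thickness × cos δ = 18.4 × cos 20.58° = 17.23 m.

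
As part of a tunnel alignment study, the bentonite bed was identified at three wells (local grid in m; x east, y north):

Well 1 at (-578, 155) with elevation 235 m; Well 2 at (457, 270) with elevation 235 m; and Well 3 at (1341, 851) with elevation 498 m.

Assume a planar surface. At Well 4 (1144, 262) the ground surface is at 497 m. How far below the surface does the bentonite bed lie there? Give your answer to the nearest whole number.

Let the plane be z = a·x + b·y + c.
Well 2−Well 1: 1035a + 115b = 0;  Well 3−Well 1: 1919a + 696b = 263.
Solving gives a = −0.06053, b = 0.54476.
Then c = 235 − a·-578 − b·155 = 115.58.
At (1144, 262): z_contact = −69.2 + 142.7 + 115.58 = 189.1 m.
Depth below ground = 497 − 189.1 = 308 m.

308 m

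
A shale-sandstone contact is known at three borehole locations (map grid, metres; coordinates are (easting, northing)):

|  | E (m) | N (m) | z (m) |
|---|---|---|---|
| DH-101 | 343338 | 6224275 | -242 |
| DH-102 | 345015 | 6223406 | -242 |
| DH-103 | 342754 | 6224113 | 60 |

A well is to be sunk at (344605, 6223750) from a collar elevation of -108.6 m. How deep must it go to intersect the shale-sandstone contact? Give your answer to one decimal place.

218.9 m

Two edge vectors: DH-101→DH-102 = (1677, -869, 0), DH-101→DH-103 = (-584, -162, 302).
Normal n = (DH-101→DH-102) × (DH-101→DH-103) = (-262438, -506454, -779170).
So ∂z/∂E = −n_x/n_z = −0.336817383 and ∂z/∂N = −n_y/n_z = −0.649991658.
Intercept c from DH-101: -242 + 115642.21 + 4045726.83 = 4161127.03.
At (344605, 6223750): z_contact = −116068.95 − 4045385.58 + 4161127.03 = -327.50 m.
Depth below ground = -108.6 − (-327.50) = 218.9 m.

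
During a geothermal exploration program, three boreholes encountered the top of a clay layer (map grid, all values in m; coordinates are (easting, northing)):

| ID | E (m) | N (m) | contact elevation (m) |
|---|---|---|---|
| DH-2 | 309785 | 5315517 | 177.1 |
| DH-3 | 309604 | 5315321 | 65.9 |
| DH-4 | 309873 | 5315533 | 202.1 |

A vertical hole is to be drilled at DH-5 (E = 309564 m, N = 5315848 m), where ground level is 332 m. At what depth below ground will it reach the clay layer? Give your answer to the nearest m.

82 m

Two edge vectors: DH-2→DH-3 = (-181, -196, -111.2), DH-2→DH-4 = (88, 16, 25).
Normal n = (DH-2→DH-3) × (DH-2→DH-4) = (-3120.8, -5260.6, 14352).
So ∂z/∂E = −n_x/n_z = 0.21744705 and ∂z/∂N = −n_y/n_z = 0.36654125.
Intercept c from DH-2: 177.1 − 67361.83 − 1948356.24 = −2015540.97.
At (309564, 5315848): z_contact = 67313.8 + 1948477.6 − 2015540.97 = 250.4 m.
Depth below ground = 332 − 250.4 = 82 m.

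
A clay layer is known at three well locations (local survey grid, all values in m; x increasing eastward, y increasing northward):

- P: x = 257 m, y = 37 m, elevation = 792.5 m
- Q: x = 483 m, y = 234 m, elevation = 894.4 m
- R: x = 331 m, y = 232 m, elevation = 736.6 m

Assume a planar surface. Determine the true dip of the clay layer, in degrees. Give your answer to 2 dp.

51.36°

Let the plane be z = a·x + b·y + c.
Q−P: 226a + 197b = 101.9;  R−P: 74a + 195b = −55.9.
Solving gives a = 1.04716, b = −0.68405.
Gradient magnitude |∇z| = √(a² + b²) = √(1.09654 + 0.46792) = 1.25079.
True dip = arctan(1.25079) = 51.36°, dipping toward WNW (azimuth ≈ 303°).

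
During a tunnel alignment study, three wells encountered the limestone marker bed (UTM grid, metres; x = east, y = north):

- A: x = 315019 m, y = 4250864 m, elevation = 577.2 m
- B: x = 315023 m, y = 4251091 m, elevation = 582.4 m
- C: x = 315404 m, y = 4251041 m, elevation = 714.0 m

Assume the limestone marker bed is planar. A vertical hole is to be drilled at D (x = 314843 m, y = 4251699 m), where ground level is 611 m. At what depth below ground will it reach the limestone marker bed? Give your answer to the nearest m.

Two edge vectors: A→B = (4, 227, 5.2), A→C = (385, 177, 136.8).
Normal n = (A→B) × (A→C) = (30133.2, 1454.8, -86687).
So ∂z/∂x = −n_x/n_z = 0.34760921 and ∂z/∂y = −n_y/n_z = 0.01678222.
Intercept c from A: 577.2 − 109503.51 − 71338.92 = −180265.23.
At (314843, 4251699): z_contact = 109442.3 + 71352.9 − 180265.23 = 530.0 m.
Depth below ground = 611 − 530.0 = 81 m.

81 m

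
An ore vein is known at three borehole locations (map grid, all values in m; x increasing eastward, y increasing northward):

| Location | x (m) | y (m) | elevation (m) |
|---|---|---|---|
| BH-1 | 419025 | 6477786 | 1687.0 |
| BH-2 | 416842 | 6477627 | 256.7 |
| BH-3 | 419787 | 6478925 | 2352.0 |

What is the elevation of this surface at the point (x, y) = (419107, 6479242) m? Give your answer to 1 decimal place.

Let the plane be z = a·x + b·y + c.
BH-2−BH-1: −2183a − 159b = −1430.3;  BH-3−BH-1: 762a + 1139b = 665.
Solving gives a = 0.644057931, b = 0.152965633.
Then c = 1687 − a·419025 − b·6477786 = −1259068.01.
At (419107, 6479242): z = 269929.2 + 991101.4 − 1259068.01 = 1962.5 m.

1962.5 m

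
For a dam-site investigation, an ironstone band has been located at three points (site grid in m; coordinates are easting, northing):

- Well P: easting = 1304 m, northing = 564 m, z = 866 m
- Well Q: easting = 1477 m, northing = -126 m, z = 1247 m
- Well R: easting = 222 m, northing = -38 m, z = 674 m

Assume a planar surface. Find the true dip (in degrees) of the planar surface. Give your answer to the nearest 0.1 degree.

Let the plane be z = a·easting + b·northing + c.
Well Q−Well P: 173a − 690b = 381;  Well R−Well P: −1082a − 602b = −192.
Solving gives a = 0.42533, b = −0.44553.
Gradient magnitude |∇z| = √(a² + b²) = √(0.18091 + 0.19850) = 0.61596.
True dip = arctan(0.61596) = 31.6°, dipping toward NW (azimuth ≈ 316°).

31.6°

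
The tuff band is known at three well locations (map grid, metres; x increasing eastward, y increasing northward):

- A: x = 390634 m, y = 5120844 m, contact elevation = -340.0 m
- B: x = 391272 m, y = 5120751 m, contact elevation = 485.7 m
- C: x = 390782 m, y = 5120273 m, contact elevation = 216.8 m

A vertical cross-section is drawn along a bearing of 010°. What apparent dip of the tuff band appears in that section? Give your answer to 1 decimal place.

Let the plane be z = a·x + b·y + c.
B−A: 638a − 93b = 825.7;  C−A: 148a − 571b = 556.8.
Solving gives a = 1.19729, b = −0.66480.
Unit vector along 010° is (sin 10°, cos 10°) = (0.1736, 0.9848).
Slope in that direction = a·(0.1736) + b·(0.9848) = −0.44679.
Apparent dip = arctan|0.44679| = 24.1° (true dip is 53.9°, so apparent ≤ true as expected).

24.1°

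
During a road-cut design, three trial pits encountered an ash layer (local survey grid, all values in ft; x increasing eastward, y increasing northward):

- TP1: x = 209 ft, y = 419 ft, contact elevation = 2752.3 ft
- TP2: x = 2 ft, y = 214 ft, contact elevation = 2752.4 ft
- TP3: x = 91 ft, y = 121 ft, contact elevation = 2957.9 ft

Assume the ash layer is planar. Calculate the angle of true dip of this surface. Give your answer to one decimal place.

Let the plane be z = a·x + b·y + c.
TP2−TP1: −207a − 205b = 0.1;  TP3−TP1: −118a − 298b = 205.6.
Solving gives a = 1.12327, b = −1.13472.
Gradient magnitude |∇z| = √(a² + b²) = √(1.26174 + 1.28759) = 1.59666.
True dip = arctan(1.59666) = 57.9°, dipping toward NW (azimuth ≈ 315°).

57.9°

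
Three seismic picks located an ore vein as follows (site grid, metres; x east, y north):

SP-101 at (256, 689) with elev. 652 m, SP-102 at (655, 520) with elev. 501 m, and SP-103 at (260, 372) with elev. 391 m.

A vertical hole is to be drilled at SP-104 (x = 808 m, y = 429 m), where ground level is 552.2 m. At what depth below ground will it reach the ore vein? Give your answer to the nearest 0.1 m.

130.7 m

Let the plane be z = a·x + b·y + c.
SP-102−SP-101: 399a − 169b = −151;  SP-103−SP-101: 4a − 317b = −261.
Solving gives a = −0.02987, b = 0.82297.
Then c = 652 − a·256 − b·689 = 92.62.
At (808, 429): z_contact = −24.14 + 353.05 + 92.62 = 421.54 m.
Depth below ground = 552.2 − 421.54 = 130.7 m.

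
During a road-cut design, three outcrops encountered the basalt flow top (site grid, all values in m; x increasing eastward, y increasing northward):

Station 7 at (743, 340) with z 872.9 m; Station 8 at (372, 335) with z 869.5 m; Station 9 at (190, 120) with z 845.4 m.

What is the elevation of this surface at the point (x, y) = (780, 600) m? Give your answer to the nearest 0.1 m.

900.6 m

Two edge vectors: Station 7→Station 8 = (-371, -5, -3.4), Station 7→Station 9 = (-553, -220, -27.5).
Normal n = (Station 7→Station 8) × (Station 7→Station 9) = (-610.5, -8322.3, 78855).
So ∂z/∂x = −n_x/n_z = 0.00774 and ∂z/∂y = −n_y/n_z = 0.10554.
Intercept c from Station 7: 872.9 − 5.75 − 35.88 = 831.26.
At (780, 600): z = 6.0 + 63.3 + 831.26 = 900.6 m.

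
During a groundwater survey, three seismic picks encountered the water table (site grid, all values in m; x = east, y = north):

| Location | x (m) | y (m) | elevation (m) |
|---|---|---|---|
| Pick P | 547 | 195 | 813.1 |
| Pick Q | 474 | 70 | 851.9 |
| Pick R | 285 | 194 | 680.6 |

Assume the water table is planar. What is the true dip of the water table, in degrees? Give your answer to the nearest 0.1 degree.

38.4°

Two edge vectors: Pick P→Pick Q = (-73, -125, 38.8), Pick P→Pick R = (-262, -1, -132.5).
Normal n = (Pick P→Pick Q) × (Pick P→Pick R) = (16601.3, -19838.1, -32677).
So ∂z/∂x = −n_x/n_z = 0.50804 and ∂z/∂y = −n_y/n_z = −0.60710.
Gradient magnitude |∇z| = √(a² + b²) = √(0.25811 + 0.36857) = 0.79163.
True dip = arctan(0.79163) = 38.4°, dipping toward NW (azimuth ≈ 320°).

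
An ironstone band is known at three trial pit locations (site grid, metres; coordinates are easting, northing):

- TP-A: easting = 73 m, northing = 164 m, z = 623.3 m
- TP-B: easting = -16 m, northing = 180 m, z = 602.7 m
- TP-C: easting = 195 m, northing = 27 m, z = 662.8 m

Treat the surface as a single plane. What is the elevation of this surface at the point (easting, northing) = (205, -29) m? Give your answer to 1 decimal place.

Two edge vectors: TP-A→TP-B = (-89, 16, -20.6), TP-A→TP-C = (122, -137, 39.5).
Normal n = (TP-A→TP-B) × (TP-A→TP-C) = (-2190.2, 1002.3, 10241).
So ∂z/∂easting = −n_x/n_z = 0.21387 and ∂z/∂northing = −n_y/n_z = −0.09787.
Intercept c from TP-A: 623.3 − 15.61 + 16.05 = 623.74.
At (205, -29): z = 43.8 + 2.8 + 623.74 = 670.4 m.

670.4 m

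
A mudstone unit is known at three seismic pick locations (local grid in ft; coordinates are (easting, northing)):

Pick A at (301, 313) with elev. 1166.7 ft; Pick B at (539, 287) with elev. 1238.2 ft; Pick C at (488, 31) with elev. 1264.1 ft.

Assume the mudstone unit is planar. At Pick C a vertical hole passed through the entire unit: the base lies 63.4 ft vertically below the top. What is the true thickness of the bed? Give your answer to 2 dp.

Two edge vectors: Pick A→Pick B = (238, -26, 71.5), Pick A→Pick C = (187, -282, 97.4).
Normal n = (Pick A→Pick B) × (Pick A→Pick C) = (17630.6, -9810.7, -62254).
So ∂z/∂E = −n_x/n_z = 0.28320 and ∂z/∂N = −n_y/n_z = −0.15759.
|∇z| = √(a²+b²) = 0.32410, so dip δ = arctan(0.32410) = 17.96°.
True thickness = vertical thickness × cos δ = 63.4 × cos 17.96° = 60.31 ft.

60.31 ft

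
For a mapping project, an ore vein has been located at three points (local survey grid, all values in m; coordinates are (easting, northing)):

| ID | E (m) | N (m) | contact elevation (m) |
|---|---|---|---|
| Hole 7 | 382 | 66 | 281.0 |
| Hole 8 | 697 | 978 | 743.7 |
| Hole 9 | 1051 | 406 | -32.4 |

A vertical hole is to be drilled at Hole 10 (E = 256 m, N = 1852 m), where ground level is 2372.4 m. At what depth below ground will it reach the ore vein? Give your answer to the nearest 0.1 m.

530.8 m

Let the plane be z = a·E + b·N + c.
Hole 8−Hole 7: 315a + 912b = 462.7;  Hole 9−Hole 7: 669a + 340b = −313.4.
Solving gives a = −0.880943, b = 0.811619.
Then c = 281 − a·382 − b·66 = 563.95.
At (256, 1852): z_contact = −225.52 + 1503.12 + 563.95 = 1841.55 m.
Depth below ground = 2372.4 − 1841.55 = 530.8 m.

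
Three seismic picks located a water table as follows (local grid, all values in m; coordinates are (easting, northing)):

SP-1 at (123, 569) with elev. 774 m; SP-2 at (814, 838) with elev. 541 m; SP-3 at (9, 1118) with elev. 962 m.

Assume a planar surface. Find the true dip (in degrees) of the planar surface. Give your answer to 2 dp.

Let the plane be z = a·E + b·N + c.
SP-2−SP-1: 691a + 269b = −233;  SP-3−SP-1: −114a + 549b = 188.
Solving gives a = −0.43531, b = 0.25205.
Gradient magnitude |∇z| = √(a² + b²) = √(0.18950 + 0.06353) = 0.50302.
True dip = arctan(0.50302) = 26.70°, dipping toward ESE (azimuth ≈ 120°).

26.70°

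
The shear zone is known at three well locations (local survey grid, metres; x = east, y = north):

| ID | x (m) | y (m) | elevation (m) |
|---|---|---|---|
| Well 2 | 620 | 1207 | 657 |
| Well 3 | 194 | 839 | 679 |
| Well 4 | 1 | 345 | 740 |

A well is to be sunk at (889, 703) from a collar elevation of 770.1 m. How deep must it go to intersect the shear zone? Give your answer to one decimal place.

Two edge vectors: Well 2→Well 3 = (-426, -368, 22), Well 2→Well 4 = (-619, -862, 83).
Normal n = (Well 2→Well 3) × (Well 2→Well 4) = (-11580, 21740, 139420).
So ∂z/∂x = −n_x/n_z = 0.083058 and ∂z/∂y = −n_y/n_z = −0.155932.
Intercept c from Well 2: 657 − 51.50 + 188.21 = 793.71.
At (889, 703): z_contact = 73.84 − 109.62 + 793.71 = 757.93 m.
Depth below ground = 770.1 − 757.93 = 12.2 m.

12.2 m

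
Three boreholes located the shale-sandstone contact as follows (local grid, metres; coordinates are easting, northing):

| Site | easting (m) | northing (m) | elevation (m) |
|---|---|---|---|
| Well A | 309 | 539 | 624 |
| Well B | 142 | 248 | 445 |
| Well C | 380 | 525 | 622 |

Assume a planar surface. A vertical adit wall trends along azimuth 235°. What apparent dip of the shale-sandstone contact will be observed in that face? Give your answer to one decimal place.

Let the plane be z = a·easting + b·northing + c.
Well B−Well A: −167a − 291b = −179;  Well C−Well A: 71a − 14b = −2.
Solving gives a = 0.08366, b = 0.56711.
Unit vector along 235° is (sin 235°, cos 235°) = (-0.8192, -0.5736).
Slope in that direction = a·(-0.8192) + b·(-0.5736) = −0.39381.
Apparent dip = arctan|0.39381| = 21.5° (true dip is 29.8°, so apparent ≤ true as expected).

21.5°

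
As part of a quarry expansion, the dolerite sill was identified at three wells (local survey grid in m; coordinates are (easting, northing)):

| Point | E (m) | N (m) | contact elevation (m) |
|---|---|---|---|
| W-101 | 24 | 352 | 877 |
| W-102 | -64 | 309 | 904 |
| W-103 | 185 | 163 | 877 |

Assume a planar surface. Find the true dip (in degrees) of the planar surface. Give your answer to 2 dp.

Let the plane be z = a·E + b·N + c.
W-102−W-101: −88a − 43b = 27;  W-103−W-101: 161a − 189b = 0.
Solving gives a = −0.21664, b = −0.18455.
Gradient magnitude |∇z| = √(a² + b²) = √(0.04693 + 0.03406) = 0.28459.
True dip = arctan(0.28459) = 15.89°, dipping toward NE (azimuth ≈ 050°).

15.89°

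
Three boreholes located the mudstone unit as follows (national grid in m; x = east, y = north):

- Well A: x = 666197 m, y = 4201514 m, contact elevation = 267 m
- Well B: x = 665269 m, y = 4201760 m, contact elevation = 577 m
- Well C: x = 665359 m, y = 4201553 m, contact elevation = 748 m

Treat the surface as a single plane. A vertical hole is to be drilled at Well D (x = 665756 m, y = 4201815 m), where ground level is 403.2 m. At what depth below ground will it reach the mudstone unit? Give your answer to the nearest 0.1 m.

Let the plane be z = a·x + b·y + c.
Well B−Well A: −928a + 246b = 310;  Well C−Well A: −838a + 39b = 481.
Solving gives a = −0.625079432, b = −1.097860623.
Then c = 267 − a·666197 − b·4201514 = 5029369.82.
At (665756, 4201815): z_contact = −416150.38 − 4613007.23 + 5029369.82 = 212.20 m.
Depth below ground = 403.2 − 212.20 = 191.0 m.

191.0 m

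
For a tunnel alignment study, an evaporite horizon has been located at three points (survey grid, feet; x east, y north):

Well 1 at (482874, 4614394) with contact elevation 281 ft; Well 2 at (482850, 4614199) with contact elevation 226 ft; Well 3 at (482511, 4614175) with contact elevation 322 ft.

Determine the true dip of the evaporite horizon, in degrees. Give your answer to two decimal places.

23.87°

Two edge vectors: Well 1→Well 2 = (-24, -195, -55), Well 1→Well 3 = (-363, -219, 41).
Normal n = (Well 1→Well 2) × (Well 1→Well 3) = (-20040, 20949, -65529).
So ∂z/∂x = −n_x/n_z = −0.30582 and ∂z/∂y = −n_y/n_z = 0.31969.
Gradient magnitude |∇z| = √(a² + b²) = √(0.09353 + 0.10220) = 0.44241.
True dip = arctan(0.44241) = 23.87°, dipping toward SE (azimuth ≈ 136°).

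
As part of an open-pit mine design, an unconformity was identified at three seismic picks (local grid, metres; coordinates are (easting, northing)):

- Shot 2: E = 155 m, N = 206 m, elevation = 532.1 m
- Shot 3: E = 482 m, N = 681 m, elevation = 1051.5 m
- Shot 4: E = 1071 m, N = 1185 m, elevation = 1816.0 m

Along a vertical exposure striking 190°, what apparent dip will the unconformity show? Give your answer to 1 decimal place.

32.3°

Let the plane be z = a·E + b·N + c.
Shot 3−Shot 2: 327a + 475b = 519.4;  Shot 4−Shot 2: 916a + 979b = 1283.9.
Solving gives a = 0.88164, b = 0.48653.
Unit vector along 190° is (sin 190°, cos 190°) = (-0.1736, -0.9848).
Slope in that direction = a·(-0.1736) + b·(-0.9848) = −0.63224.
Apparent dip = arctan|0.63224| = 32.3° (true dip is 45.2°, so apparent ≤ true as expected).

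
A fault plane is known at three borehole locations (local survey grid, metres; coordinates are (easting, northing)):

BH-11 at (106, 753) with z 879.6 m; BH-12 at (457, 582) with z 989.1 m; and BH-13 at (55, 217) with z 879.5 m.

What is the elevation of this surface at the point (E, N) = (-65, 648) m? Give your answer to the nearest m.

Two edge vectors: BH-11→BH-12 = (351, -171, 109.5), BH-11→BH-13 = (-51, -536, -0.1).
Normal n = (BH-11→BH-12) × (BH-11→BH-13) = (58709.1, -5549.4, -196857).
So ∂z/∂E = −n_x/n_z = 0.29823 and ∂z/∂N = −n_y/n_z = −0.02819.
Intercept c from BH-11: 879.6 − 31.61 + 21.23 = 869.21.
At (-65, 648): z = −19.4 − 18.3 + 869.21 = 831.6 m.

832 m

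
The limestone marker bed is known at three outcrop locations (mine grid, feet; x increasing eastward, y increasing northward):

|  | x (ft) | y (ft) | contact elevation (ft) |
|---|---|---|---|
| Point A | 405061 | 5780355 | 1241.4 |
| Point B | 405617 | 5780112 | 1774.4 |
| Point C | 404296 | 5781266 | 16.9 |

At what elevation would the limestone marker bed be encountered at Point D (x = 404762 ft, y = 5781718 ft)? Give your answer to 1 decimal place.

-94.8 ft

Two edge vectors: Point A→Point B = (556, -243, 533), Point A→Point C = (-765, 911, -1224.5).
Normal n = (Point A→Point B) × (Point A→Point C) = (-188009.5, 273077, 320621).
So ∂z/∂x = −n_x/n_z = 0.586391721 and ∂z/∂y = −n_y/n_z = −0.851712770.
Intercept c from Point A: 1241.4 − 237524.42 + 4923202.17 = 4686919.15.
At (404762, 5781718): z = 237349.1 − 4924363.1 + 4686919.15 = -94.8 ft.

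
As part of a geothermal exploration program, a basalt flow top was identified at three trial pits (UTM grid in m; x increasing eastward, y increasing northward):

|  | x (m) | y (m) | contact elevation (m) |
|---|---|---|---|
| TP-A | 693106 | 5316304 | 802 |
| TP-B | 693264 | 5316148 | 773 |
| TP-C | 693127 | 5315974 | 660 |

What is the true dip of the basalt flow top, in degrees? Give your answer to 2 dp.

Let the plane be z = a·x + b·y + c.
TP-B−TP-A: 158a − 156b = −29;  TP-C−TP-A: 21a − 330b = −142.
Solving gives a = 0.25749, b = 0.44669.
Gradient magnitude |∇z| = √(a² + b²) = √(0.06630 + 0.19953) = 0.51559.
True dip = arctan(0.51559) = 27.28°, dipping toward SSW (azimuth ≈ 210°).

27.28°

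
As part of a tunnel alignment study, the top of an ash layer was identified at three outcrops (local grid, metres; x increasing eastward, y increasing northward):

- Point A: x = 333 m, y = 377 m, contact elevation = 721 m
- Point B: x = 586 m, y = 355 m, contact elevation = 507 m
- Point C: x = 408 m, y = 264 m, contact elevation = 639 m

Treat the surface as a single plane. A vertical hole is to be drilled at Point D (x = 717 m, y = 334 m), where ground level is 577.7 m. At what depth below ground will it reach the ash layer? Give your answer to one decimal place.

Two edge vectors: Point A→Point B = (253, -22, -214), Point A→Point C = (75, -113, -82).
Normal n = (Point A→Point B) × (Point A→Point C) = (-22378, 4696, -26939).
So ∂z/∂x = −n_x/n_z = −0.83069 and ∂z/∂y = −n_y/n_z = 0.17432.
Intercept c from Point A: 721 + 276.62 − 65.72 = 931.90.
At (717, 334): z_contact = −595.61 + 58.22 + 931.90 = 394.52 m.
Depth below ground = 577.7 − 394.52 = 183.2 m.

183.2 m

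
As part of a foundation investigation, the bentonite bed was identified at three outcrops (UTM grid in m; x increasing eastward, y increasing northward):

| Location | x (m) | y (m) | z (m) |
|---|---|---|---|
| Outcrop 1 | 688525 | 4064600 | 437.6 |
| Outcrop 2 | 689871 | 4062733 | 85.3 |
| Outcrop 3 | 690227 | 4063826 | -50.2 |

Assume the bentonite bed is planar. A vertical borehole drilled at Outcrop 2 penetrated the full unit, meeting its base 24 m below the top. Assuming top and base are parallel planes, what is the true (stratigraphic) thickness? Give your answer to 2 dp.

Two edge vectors: Outcrop 1→Outcrop 2 = (1346, -1867, -352.3), Outcrop 1→Outcrop 3 = (1702, -774, -487.8).
Normal n = (Outcrop 1→Outcrop 2) × (Outcrop 1→Outcrop 3) = (638042.4, 56964.2, 2135830).
So ∂z/∂x = −n_x/n_z = −0.29873 and ∂z/∂y = −n_y/n_z = −0.02667.
|∇z| = √(a²+b²) = 0.29992, so dip δ = arctan(0.29992) = 16.70°.
True thickness = vertical thickness × cos δ = 24 × cos 16.70° = 22.99 m.

22.99 m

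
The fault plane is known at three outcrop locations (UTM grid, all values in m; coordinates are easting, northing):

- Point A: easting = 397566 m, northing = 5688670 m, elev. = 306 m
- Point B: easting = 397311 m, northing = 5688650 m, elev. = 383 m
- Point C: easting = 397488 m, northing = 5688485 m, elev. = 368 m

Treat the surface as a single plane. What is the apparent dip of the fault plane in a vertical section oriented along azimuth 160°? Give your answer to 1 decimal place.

Let the plane be z = a·easting + b·northing + c.
Point B−Point A: −255a − 20b = 77;  Point C−Point A: −78a − 185b = 62.
Solving gives a = −0.28510, b = −0.21493.
Unit vector along 160° is (sin 160°, cos 160°) = (0.3420, -0.9397).
Slope in that direction = a·(0.3420) + b·(-0.9397) = 0.10446.
Apparent dip = arctan|0.10446| = 6.0° (true dip is 19.6°, so apparent ≤ true as expected).

6.0°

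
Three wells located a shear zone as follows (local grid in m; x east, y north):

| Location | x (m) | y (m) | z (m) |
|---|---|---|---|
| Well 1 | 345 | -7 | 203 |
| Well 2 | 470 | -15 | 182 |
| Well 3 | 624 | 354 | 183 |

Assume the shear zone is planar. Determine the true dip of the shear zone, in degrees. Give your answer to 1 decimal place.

10.1°

Let the plane be z = a·x + b·y + c.
Well 2−Well 1: 125a − 8b = −21;  Well 3−Well 1: 279a + 361b = −20.
Solving gives a = −0.16346, b = 0.07093.
Gradient magnitude |∇z| = √(a² + b²) = √(0.02672 + 0.00503) = 0.17819.
True dip = arctan(0.17819) = 10.1°, dipping toward ESE (azimuth ≈ 113°).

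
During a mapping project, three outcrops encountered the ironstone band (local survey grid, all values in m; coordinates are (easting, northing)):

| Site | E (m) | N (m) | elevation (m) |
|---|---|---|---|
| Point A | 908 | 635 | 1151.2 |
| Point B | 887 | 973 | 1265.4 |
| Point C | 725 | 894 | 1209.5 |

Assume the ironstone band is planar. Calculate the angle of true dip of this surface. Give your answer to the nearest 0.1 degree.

21.3°

Two edge vectors: Point A→Point B = (-21, 338, 114.2), Point A→Point C = (-183, 259, 58.3).
Normal n = (Point A→Point B) × (Point A→Point C) = (-9872.4, -19674.3, 56415).
So ∂z/∂E = −n_x/n_z = 0.17500 and ∂z/∂N = −n_y/n_z = 0.34874.
Gradient magnitude |∇z| = √(a² + b²) = √(0.03062 + 0.12162) = 0.39019.
True dip = arctan(0.39019) = 21.3°, dipping toward SSW (azimuth ≈ 207°).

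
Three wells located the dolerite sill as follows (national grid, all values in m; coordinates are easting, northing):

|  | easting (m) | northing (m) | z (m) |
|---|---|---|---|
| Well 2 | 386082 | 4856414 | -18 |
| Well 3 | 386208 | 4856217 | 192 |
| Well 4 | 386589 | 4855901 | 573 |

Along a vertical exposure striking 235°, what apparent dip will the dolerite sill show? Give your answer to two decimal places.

17.68°

Let the plane be z = a·easting + b·northing + c.
Well 3−Well 2: 126a − 197b = 210;  Well 4−Well 2: 507a − 513b = 591.
Solving gives a = 0.24679, b = −0.90815.
Unit vector along 235° is (sin 235°, cos 235°) = (-0.8192, -0.5736).
Slope in that direction = a·(-0.8192) + b·(-0.5736) = 0.31874.
Apparent dip = arctan|0.31874| = 17.68° (true dip is 43.3°, so apparent ≤ true as expected).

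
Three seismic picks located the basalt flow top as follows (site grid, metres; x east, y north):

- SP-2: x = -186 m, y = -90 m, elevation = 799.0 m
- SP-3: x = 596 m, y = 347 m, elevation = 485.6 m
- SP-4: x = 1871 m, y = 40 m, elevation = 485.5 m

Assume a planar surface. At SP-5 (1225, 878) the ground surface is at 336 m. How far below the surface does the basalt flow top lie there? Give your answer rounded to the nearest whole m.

192 m

Two edge vectors: SP-2→SP-3 = (782, 437, -313.4), SP-2→SP-4 = (2057, 130, -313.5).
Normal n = (SP-2→SP-3) × (SP-2→SP-4) = (-96257.5, -399506.8, -797249).
So ∂z/∂x = −n_x/n_z = −0.12074 and ∂z/∂y = −n_y/n_z = −0.50111.
Intercept c from SP-2: 799 − 22.46 − 45.10 = 731.44.
At (1225, 878): z_contact = −147.9 − 440.0 + 731.44 = 143.6 m.
Depth below ground = 336 − 143.6 = 192 m.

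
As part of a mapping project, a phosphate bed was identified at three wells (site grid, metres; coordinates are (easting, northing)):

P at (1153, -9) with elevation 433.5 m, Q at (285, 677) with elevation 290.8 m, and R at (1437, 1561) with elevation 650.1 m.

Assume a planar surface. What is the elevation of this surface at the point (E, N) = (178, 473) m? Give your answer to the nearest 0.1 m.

Two edge vectors: P→Q = (-868, 686, -142.7), P→R = (284, 1570, 216.6).
Normal n = (P→Q) × (P→R) = (372626.6, 147482, -1557584).
So ∂z/∂E = −n_x/n_z = 0.239234 and ∂z/∂N = −n_y/n_z = 0.094686.
Intercept c from P: 433.5 − 275.84 + 0.85 = 158.52.
At (178, 473): z = 42.6 + 44.8 + 158.52 = 245.9 m.

245.9 m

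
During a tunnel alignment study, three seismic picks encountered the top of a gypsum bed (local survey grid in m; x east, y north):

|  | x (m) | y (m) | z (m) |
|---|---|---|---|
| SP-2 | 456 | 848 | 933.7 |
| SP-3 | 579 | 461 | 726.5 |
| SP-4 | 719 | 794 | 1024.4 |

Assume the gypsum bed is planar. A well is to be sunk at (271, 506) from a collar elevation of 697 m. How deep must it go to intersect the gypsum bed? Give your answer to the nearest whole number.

Two edge vectors: SP-2→SP-3 = (123, -387, -207.2), SP-2→SP-4 = (263, -54, 90.7).
Normal n = (SP-2→SP-3) × (SP-2→SP-4) = (-46289.7, -65649.7, 95139).
So ∂z/∂x = −n_x/n_z = 0.48655 and ∂z/∂y = −n_y/n_z = 0.69004.
Intercept c from SP-2: 933.7 − 221.87 − 585.15 = 126.68.
At (271, 506): z_contact = 131.9 + 349.2 + 126.68 = 607.7 m.
Depth below ground = 697 − 607.7 = 89 m.

89 m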